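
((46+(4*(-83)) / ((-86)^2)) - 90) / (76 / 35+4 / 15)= -8551095 / 473344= -18.07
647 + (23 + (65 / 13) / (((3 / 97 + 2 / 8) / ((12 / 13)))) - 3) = 968419 / 1417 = 683.43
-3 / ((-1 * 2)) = 3 / 2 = 1.50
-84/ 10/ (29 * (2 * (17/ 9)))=-0.08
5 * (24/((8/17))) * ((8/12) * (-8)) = -1360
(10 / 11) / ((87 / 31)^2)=9610 / 83259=0.12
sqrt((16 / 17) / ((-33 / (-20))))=8 * sqrt(2805) / 561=0.76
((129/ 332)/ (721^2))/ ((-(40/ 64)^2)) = -2064/ 1078670075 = -0.00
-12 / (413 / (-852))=10224 / 413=24.76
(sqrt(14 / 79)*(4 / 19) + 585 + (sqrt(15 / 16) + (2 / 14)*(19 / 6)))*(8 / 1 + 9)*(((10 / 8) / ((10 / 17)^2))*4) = 4913*sqrt(1106) / 7505 + 4913*sqrt(15) / 80 + 120805757 / 840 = 144076.00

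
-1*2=-2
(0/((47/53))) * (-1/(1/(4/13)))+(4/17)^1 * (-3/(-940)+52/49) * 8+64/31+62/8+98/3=3239420617/72820860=44.48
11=11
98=98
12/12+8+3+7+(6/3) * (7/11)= 223/11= 20.27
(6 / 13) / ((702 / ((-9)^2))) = 9 / 169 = 0.05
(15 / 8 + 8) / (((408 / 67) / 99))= 174669 / 1088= 160.54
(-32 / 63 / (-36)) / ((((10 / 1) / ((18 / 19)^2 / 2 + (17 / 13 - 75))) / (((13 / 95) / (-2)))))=687464 / 97226325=0.01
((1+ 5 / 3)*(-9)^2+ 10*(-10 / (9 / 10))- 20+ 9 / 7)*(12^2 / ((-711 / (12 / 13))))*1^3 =-347456 / 21567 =-16.11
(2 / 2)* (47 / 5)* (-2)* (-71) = 6674 / 5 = 1334.80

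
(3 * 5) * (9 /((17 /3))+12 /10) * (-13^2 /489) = -40053 /2771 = -14.45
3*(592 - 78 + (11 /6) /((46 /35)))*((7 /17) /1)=995743 /1564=636.66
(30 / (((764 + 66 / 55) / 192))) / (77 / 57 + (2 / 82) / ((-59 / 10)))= 1985515200 / 355230709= 5.59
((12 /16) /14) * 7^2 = 2.62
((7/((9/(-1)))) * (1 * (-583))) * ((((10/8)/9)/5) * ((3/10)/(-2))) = -4081/2160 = -1.89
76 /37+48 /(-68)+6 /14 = 7823 /4403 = 1.78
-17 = -17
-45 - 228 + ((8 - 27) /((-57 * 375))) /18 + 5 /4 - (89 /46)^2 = -2951153471 /10712250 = -275.49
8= 8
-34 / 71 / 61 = -34 / 4331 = -0.01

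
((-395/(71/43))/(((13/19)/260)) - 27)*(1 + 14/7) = -19368651/71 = -272797.90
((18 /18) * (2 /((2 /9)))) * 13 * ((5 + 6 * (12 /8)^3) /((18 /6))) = 3939 /4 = 984.75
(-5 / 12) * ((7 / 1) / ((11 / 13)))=-455 / 132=-3.45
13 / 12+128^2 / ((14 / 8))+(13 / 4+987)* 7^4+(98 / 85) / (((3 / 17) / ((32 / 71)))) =17794761182 / 7455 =2386956.56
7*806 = 5642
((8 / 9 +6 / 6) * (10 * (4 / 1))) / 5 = 136 / 9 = 15.11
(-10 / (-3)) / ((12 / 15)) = 25 / 6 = 4.17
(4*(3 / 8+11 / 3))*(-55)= -5335 / 6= -889.17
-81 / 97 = -0.84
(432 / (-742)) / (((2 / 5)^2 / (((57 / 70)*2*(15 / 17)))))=-230850 / 44149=-5.23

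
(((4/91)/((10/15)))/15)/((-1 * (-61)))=2/27755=0.00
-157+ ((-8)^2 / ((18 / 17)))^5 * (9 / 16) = 2977654917187 / 6561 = 453841627.37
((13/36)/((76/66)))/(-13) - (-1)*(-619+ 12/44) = -618.75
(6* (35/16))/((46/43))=4515/368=12.27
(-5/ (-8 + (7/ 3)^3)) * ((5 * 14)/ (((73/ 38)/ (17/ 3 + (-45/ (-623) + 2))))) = -247334400/ 825119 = -299.76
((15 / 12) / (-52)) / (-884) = 0.00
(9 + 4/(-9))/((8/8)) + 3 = 104/9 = 11.56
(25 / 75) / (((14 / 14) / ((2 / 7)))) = 2 / 21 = 0.10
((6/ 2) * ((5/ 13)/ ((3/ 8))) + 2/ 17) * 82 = 261.95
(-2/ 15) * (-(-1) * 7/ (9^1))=-14/ 135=-0.10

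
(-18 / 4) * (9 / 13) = -81 / 26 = -3.12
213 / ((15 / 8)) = 568 / 5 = 113.60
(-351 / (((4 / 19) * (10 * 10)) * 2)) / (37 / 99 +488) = -660231 / 38679200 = -0.02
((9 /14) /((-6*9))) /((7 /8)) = -2 /147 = -0.01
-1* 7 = -7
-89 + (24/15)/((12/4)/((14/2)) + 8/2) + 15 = -11414/155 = -73.64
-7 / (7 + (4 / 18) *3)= -21 / 23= -0.91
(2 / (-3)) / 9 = -0.07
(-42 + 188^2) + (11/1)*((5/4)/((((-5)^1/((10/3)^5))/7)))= 6653386/243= 27380.19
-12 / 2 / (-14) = 3 / 7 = 0.43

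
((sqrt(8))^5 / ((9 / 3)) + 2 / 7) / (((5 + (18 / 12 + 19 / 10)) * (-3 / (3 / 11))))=-320 * sqrt(2) / 693-5 / 1617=-0.66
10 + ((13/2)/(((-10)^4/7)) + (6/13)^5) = 74447907663/7425860000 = 10.03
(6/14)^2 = 9/49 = 0.18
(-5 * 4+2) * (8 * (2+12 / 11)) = -4896 / 11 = -445.09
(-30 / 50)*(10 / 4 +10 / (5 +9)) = -27 / 14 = -1.93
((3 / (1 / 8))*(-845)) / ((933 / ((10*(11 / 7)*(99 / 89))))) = -73616400 / 193753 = -379.95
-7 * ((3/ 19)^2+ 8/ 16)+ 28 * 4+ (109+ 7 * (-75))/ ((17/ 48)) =-13087309/ 12274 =-1066.26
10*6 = 60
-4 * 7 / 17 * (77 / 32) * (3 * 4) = -1617 / 34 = -47.56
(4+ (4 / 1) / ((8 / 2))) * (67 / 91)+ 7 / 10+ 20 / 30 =13781 / 2730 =5.05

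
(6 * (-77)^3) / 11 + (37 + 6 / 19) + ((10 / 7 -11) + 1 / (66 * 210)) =-65569093901 / 263340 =-248990.26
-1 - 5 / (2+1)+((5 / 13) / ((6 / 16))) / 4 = -94 / 39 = -2.41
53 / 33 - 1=20 / 33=0.61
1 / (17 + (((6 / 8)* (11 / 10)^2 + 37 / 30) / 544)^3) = 278189309952000000 / 4729218286138786009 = 0.06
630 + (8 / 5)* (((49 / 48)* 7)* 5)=4123 / 6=687.17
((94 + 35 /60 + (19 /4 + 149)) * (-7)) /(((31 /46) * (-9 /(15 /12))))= 599725 /1674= 358.26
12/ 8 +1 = 5/ 2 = 2.50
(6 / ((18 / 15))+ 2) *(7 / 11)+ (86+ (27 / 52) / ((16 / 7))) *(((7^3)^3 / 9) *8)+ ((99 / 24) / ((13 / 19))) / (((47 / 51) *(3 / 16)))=1496719216969343 / 483912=3092957432.28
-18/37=-0.49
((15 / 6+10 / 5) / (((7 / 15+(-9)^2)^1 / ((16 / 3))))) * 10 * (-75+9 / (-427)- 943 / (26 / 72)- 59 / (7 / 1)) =-26926245000 / 3391661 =-7938.96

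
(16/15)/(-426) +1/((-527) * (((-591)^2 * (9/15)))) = -490858007/196035707655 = -0.00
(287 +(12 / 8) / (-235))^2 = 18194502769 / 220900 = 82365.34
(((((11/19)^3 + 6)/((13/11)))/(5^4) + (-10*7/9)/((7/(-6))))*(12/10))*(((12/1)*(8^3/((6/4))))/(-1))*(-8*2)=524947.49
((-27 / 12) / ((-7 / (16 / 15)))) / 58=6 / 1015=0.01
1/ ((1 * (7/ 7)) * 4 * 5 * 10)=1/ 200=0.00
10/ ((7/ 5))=50/ 7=7.14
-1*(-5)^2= -25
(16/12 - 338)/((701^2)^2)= -1010/724424828403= -0.00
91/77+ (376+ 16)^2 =153665.18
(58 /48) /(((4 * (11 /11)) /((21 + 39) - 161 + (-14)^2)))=2755 /96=28.70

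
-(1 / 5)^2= -1 / 25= -0.04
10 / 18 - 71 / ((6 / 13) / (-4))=5543 / 9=615.89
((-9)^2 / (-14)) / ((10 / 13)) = -1053 / 140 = -7.52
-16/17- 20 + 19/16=-5373/272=-19.75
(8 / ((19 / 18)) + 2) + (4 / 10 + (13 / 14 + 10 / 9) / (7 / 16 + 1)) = 1568972 / 137655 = 11.40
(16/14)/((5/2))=0.46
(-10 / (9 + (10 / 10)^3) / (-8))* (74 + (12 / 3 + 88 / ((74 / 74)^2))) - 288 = -1069 / 4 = -267.25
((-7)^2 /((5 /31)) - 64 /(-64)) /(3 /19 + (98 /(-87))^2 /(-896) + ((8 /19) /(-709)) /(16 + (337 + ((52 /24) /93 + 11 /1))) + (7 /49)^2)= 9898348508521200000 /5744326337812787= 1723.15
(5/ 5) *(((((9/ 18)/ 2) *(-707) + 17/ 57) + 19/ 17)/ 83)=-679595/ 321708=-2.11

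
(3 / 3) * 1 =1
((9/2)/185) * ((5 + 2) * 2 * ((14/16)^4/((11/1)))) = 151263/8335360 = 0.02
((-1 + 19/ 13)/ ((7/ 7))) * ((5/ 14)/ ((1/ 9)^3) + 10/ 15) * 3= 32889/ 91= 361.42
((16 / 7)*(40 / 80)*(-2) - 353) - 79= -3040 / 7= -434.29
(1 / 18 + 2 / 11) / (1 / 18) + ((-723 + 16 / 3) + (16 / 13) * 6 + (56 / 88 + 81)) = -267856 / 429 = -624.37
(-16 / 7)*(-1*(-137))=-2192 / 7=-313.14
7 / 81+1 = 88 / 81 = 1.09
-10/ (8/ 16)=-20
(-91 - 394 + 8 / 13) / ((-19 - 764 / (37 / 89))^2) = -8620593 / 61354183813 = -0.00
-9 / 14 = -0.64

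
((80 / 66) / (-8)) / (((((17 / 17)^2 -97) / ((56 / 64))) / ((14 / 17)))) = 245 / 215424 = 0.00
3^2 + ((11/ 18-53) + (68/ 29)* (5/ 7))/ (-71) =2520215/ 259434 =9.71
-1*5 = -5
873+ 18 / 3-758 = 121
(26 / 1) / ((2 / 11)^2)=786.50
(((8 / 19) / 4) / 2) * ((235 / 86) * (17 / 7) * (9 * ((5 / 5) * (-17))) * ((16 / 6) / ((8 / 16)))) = -1629960 / 5719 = -285.01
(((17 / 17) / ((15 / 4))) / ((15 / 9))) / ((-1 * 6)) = -2 / 75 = -0.03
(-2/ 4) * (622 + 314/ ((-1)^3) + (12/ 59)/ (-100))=-454297/ 2950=-154.00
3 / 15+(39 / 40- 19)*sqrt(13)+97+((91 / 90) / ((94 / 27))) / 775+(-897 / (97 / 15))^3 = -2668889.92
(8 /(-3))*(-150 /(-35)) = -80 /7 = -11.43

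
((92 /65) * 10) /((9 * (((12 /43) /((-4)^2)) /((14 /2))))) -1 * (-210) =295246 /351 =841.16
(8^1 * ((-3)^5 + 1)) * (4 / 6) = -3872 / 3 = -1290.67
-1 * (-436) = 436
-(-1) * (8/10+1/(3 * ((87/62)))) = 1354/1305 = 1.04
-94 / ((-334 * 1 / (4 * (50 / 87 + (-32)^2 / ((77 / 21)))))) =50349032 / 159819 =315.04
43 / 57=0.75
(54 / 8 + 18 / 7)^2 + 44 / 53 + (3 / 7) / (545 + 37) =353559141 / 4030544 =87.72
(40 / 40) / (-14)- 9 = -127 / 14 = -9.07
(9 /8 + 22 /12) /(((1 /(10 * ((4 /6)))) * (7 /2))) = 355 /63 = 5.63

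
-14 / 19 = -0.74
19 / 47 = 0.40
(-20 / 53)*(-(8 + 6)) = 280 / 53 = 5.28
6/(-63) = -2/21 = -0.10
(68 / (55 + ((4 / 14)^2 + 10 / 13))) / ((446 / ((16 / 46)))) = 173264 / 182474433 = 0.00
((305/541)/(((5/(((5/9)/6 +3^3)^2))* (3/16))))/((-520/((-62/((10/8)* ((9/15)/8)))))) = 129518008928/230717565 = 561.37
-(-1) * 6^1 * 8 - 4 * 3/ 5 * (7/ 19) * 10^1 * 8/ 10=3888/ 95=40.93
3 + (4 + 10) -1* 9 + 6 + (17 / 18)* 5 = 337 / 18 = 18.72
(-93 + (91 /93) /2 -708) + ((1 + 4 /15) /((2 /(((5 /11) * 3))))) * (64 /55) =-89968387 /112530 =-799.51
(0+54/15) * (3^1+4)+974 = 4996/5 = 999.20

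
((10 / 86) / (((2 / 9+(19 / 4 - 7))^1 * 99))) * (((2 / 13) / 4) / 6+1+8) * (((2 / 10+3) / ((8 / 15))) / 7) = -14050 / 3142139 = -0.00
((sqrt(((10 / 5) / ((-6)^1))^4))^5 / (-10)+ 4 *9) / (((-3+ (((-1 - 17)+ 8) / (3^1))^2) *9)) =0.49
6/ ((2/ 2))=6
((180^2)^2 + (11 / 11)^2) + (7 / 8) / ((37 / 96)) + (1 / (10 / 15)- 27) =77682238355 / 74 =1049759977.77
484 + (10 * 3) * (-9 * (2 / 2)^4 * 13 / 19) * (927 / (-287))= 5893022 / 5453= 1080.69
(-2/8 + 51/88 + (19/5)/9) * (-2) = -2977/1980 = -1.50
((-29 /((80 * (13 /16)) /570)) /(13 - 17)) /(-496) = -1653 /12896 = -0.13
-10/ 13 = -0.77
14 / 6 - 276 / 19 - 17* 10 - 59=-13748 / 57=-241.19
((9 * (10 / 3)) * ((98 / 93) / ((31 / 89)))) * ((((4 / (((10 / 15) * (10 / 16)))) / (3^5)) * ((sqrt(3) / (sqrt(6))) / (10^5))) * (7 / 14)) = 4361 * sqrt(2) / 486506250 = 0.00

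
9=9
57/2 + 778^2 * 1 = 1210625/2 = 605312.50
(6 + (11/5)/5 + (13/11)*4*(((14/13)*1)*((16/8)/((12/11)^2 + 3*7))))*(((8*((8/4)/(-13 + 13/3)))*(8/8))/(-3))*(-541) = -400846376/174525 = -2296.78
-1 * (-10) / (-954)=-5 / 477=-0.01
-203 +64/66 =-202.03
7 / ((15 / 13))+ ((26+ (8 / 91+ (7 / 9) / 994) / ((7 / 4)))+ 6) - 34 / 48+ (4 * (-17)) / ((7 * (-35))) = 613602131 / 16281720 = 37.69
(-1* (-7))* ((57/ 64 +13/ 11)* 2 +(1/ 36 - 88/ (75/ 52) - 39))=-670.88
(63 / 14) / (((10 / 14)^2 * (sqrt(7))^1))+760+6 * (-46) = 63 * sqrt(7) / 50+484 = 487.33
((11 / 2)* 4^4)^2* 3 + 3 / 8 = 5947392.38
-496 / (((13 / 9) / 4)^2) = -642816 / 169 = -3803.64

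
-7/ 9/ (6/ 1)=-7/ 54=-0.13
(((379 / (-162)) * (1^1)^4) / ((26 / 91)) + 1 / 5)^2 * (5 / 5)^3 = 167469481 / 2624400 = 63.81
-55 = -55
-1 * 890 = -890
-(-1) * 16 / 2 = 8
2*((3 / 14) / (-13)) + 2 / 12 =73 / 546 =0.13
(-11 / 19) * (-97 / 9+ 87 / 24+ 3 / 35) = 195899 / 47880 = 4.09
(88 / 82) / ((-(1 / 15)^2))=-9900 / 41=-241.46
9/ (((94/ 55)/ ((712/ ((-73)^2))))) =176220/ 250463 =0.70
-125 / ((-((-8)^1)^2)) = 125 / 64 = 1.95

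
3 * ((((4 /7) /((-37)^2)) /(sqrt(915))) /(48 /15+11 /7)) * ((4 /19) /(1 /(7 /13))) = 112 * sqrt(915) /3444662741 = 0.00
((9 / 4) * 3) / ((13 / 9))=243 / 52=4.67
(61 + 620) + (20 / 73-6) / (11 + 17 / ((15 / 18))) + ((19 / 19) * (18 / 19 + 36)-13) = 153468924 / 217759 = 704.77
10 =10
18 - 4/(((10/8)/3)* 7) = 582/35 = 16.63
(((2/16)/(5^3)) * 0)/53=0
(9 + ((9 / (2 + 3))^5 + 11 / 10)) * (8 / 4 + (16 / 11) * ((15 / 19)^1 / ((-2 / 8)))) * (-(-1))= -49111433 / 653125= -75.19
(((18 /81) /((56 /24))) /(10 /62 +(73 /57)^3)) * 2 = 1913661 /22724611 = 0.08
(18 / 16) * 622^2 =870489 / 2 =435244.50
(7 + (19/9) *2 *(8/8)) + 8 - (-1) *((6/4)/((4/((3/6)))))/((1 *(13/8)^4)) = 4947965/257049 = 19.25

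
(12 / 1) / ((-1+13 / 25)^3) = -15625 / 144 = -108.51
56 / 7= 8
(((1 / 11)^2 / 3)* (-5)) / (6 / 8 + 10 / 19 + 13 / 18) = -1140 / 165407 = -0.01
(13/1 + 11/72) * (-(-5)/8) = 4735/576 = 8.22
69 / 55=1.25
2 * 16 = 32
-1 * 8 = -8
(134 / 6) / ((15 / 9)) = 67 / 5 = 13.40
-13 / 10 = -1.30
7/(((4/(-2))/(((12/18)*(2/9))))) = -14/27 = -0.52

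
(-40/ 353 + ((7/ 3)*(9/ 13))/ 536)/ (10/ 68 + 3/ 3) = -4612219/ 47964228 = -0.10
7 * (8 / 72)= 7 / 9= 0.78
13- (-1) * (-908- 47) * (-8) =7653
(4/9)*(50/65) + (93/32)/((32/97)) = 1096417/119808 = 9.15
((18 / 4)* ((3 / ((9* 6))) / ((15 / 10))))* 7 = 7 / 6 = 1.17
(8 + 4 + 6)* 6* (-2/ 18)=-12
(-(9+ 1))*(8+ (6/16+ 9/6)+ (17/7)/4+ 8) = -5175/28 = -184.82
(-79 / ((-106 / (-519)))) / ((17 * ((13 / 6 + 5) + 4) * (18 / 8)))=-54668 / 60367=-0.91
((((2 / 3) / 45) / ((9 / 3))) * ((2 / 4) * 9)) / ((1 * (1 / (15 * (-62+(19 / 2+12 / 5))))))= -167 / 10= -16.70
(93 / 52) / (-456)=-31 / 7904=-0.00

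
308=308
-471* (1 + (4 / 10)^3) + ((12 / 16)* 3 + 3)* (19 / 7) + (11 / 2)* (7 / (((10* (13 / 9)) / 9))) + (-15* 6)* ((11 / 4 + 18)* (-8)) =47050557 / 3250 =14477.09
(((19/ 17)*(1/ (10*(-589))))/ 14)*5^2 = -5/ 14756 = -0.00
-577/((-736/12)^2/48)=-15579/2116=-7.36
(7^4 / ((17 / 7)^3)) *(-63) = -51883209 / 4913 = -10560.39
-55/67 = -0.82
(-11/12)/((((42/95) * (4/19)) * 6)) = -19855/12096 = -1.64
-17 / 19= -0.89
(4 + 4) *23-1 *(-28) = 212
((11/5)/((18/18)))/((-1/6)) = -66/5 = -13.20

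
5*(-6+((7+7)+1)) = 45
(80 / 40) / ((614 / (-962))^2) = 462722 / 94249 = 4.91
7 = 7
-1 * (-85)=85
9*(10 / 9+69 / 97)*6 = 9546 / 97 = 98.41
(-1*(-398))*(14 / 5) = 5572 / 5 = 1114.40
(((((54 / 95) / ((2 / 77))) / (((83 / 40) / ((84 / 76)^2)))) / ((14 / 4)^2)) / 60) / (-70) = -3564 / 14232425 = -0.00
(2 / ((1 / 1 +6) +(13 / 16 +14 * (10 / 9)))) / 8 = 36 / 3365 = 0.01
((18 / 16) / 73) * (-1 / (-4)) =9 / 2336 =0.00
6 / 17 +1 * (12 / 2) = 108 / 17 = 6.35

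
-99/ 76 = -1.30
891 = 891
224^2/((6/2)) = 50176/3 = 16725.33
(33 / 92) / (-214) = -33 / 19688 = -0.00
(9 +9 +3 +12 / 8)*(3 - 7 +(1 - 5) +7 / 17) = -5805 / 34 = -170.74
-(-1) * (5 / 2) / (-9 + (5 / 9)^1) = -45 / 152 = -0.30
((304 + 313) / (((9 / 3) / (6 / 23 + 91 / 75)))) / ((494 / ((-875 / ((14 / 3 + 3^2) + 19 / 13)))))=-10983217 / 309396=-35.50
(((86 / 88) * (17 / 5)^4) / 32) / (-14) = -0.29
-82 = -82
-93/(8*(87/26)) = -403/116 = -3.47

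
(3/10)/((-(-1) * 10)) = 3/100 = 0.03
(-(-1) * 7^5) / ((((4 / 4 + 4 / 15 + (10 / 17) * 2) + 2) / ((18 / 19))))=77144130 / 21527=3583.60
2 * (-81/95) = -162/95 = -1.71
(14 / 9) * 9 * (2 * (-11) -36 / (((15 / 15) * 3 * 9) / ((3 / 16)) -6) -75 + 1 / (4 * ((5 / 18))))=-1349.05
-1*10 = -10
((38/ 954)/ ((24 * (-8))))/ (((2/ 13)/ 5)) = -1235/ 183168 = -0.01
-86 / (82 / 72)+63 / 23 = -68625 / 943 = -72.77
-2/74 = -1/37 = -0.03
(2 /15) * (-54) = -36 /5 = -7.20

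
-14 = -14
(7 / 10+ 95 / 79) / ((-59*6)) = -501 / 93220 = -0.01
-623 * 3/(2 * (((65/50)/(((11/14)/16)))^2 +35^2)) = -807675/1664446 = -0.49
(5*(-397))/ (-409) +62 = 27343/ 409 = 66.85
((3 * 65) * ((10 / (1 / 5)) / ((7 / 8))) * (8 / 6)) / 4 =26000 / 7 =3714.29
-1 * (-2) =2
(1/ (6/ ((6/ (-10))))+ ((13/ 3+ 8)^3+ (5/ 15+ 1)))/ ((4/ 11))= 5575493/ 1080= 5162.49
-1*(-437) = 437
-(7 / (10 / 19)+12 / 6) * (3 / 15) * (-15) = 45.90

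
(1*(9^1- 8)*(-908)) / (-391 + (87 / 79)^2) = 2833414 / 1216331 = 2.33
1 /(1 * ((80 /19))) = 19 /80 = 0.24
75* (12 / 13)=900 / 13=69.23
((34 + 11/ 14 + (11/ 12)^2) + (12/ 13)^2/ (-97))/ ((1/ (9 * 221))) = 10005245807/ 141232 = 70842.63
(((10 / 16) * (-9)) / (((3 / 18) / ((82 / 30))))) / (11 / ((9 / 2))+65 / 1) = -3321 / 2428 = -1.37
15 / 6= 5 / 2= 2.50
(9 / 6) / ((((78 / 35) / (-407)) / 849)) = -12094005 / 52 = -232577.02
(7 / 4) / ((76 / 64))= 28 / 19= 1.47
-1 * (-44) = 44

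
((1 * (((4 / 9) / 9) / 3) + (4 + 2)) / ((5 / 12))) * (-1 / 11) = -5848 / 4455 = -1.31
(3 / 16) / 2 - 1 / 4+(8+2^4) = 763 / 32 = 23.84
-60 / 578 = -0.10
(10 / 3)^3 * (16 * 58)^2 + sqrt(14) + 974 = sqrt(14) + 861210298 / 27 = 31896681.45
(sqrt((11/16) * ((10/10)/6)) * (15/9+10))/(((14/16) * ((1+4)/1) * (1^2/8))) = 8 * sqrt(66)/9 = 7.22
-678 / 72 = -113 / 12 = -9.42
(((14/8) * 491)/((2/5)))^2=295324225/64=4614441.02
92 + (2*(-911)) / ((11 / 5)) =-8098 / 11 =-736.18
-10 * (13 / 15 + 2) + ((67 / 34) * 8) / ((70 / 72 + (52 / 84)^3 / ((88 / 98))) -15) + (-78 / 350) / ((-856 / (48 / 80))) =-65171519184557 / 2186090571000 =-29.81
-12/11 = -1.09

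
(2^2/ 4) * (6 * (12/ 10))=36/ 5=7.20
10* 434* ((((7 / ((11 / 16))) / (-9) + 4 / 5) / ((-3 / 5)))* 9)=711760 / 33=21568.48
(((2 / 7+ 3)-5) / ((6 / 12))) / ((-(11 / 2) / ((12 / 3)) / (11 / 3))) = 64 / 7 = 9.14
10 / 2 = 5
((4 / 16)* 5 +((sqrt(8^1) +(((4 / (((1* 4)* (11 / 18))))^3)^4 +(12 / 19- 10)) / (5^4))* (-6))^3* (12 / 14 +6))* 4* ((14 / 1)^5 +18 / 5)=-397927820074443424586997020222154376858656768* sqrt(2) / 6944831046809663291388622267578125- 80728162898647486514751503712137491676569353060563579955802126 / 1811780432647362799385479363475069944118277587890625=-125589562832.22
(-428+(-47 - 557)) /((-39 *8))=43 /13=3.31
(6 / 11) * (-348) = -189.82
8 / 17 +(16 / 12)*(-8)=-520 / 51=-10.20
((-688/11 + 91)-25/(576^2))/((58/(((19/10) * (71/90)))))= 140087731937/190505779200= 0.74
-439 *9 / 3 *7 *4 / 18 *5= -30730 / 3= -10243.33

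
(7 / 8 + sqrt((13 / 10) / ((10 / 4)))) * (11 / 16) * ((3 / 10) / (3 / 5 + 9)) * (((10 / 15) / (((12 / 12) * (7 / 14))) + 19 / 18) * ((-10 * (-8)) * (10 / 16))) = 2365 * sqrt(13) / 4608 + 82775 / 36864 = 4.10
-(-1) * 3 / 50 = 3 / 50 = 0.06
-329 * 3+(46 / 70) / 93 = -3212662 / 3255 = -986.99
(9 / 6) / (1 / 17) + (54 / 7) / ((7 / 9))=3471 / 98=35.42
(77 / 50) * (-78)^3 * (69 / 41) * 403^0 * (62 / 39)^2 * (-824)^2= -2163227606572032 / 1025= -2110465957631.25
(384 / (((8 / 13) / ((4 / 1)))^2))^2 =263218176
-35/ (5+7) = -35/ 12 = -2.92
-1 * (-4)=4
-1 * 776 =-776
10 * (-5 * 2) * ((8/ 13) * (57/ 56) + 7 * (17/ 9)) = -1134200/ 819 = -1384.86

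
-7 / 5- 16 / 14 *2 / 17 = -913 / 595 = -1.53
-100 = -100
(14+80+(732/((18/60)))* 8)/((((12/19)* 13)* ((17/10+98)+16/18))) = 2794995/117689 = 23.75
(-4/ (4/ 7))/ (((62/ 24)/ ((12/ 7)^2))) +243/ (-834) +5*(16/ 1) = 4328119/ 60326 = 71.75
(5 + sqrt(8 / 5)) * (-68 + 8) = -300 - 24 * sqrt(10) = -375.89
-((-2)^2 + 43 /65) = -303 /65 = -4.66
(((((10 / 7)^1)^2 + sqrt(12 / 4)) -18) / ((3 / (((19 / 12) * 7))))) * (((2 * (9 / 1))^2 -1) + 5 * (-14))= -1879537 / 126 + 33649 * sqrt(3) / 36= -13298.02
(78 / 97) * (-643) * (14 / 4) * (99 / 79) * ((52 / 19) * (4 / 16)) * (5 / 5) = -225918693 / 145597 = -1551.67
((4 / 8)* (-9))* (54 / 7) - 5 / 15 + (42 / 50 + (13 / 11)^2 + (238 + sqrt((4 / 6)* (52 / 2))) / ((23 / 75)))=756.85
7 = 7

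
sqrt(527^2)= 527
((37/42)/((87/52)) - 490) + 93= -724357/1827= -396.47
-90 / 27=-10 / 3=-3.33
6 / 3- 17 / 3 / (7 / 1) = 25 / 21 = 1.19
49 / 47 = 1.04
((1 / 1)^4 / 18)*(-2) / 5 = -1 / 45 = -0.02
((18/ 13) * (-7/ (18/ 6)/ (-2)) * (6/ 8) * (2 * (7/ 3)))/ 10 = 0.57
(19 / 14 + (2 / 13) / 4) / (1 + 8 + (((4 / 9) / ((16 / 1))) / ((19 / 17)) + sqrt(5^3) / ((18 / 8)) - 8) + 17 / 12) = -7253478 / 39872105 + 6601968 * sqrt(5) / 39872105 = 0.19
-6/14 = -3/7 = -0.43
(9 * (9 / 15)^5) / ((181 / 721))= 1576827 / 565625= 2.79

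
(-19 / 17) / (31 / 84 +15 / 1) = -1596 / 21947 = -0.07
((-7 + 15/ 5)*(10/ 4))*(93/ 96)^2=-9.38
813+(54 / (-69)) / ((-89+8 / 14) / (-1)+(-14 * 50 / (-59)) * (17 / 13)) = 812.99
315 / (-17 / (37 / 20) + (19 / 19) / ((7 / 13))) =-9065 / 211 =-42.96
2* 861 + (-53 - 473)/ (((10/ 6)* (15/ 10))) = 1511.60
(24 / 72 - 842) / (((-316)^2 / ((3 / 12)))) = -2525 / 1198272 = -0.00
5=5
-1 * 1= -1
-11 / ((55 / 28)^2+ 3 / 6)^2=-6761216 / 11675889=-0.58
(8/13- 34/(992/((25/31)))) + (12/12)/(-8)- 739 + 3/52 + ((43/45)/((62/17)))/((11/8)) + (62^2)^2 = 1461965014250627/98944560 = 14775597.71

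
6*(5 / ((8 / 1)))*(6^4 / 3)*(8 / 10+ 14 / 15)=2808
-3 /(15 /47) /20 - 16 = -1647 /100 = -16.47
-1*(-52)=52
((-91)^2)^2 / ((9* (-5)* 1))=-68574961 / 45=-1523888.02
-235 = -235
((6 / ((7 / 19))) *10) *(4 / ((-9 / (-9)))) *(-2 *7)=-9120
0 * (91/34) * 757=0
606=606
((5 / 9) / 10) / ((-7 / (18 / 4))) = -1 / 28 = -0.04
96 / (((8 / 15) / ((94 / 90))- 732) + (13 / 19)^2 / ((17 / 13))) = -27690144 / 210886801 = -0.13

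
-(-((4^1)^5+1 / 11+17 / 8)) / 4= 90307 / 352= 256.55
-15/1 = -15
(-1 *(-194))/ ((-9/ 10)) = -1940/ 9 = -215.56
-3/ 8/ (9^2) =-1/ 216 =-0.00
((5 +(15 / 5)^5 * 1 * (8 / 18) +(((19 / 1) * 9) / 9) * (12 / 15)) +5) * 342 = 227772 / 5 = 45554.40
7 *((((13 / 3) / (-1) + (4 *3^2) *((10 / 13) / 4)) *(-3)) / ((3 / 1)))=-707 / 39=-18.13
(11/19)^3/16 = 1331/109744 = 0.01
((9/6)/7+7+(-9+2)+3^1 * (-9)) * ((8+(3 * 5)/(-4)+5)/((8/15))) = -208125/448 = -464.56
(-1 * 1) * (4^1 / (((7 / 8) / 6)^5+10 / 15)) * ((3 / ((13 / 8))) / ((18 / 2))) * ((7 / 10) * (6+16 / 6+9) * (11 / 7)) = -264090157056 / 11042597735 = -23.92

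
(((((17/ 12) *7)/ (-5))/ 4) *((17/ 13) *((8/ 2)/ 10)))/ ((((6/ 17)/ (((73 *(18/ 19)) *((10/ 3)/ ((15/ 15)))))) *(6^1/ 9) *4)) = -2510543/ 39520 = -63.53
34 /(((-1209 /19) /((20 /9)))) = -12920 /10881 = -1.19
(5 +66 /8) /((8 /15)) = 795 /32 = 24.84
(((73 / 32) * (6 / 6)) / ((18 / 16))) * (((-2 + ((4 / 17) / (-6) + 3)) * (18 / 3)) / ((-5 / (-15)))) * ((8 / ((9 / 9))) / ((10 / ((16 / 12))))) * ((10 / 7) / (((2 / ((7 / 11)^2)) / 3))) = 200312 / 6171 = 32.46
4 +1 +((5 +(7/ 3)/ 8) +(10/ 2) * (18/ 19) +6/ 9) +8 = 10805/ 456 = 23.70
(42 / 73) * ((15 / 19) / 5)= 126 / 1387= 0.09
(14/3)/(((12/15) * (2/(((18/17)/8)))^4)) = 76545/684204032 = 0.00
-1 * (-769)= 769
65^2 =4225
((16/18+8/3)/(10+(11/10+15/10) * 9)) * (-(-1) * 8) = 1280/1503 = 0.85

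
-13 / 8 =-1.62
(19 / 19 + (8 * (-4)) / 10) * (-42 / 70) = 33 / 25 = 1.32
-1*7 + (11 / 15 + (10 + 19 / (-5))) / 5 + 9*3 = 21.39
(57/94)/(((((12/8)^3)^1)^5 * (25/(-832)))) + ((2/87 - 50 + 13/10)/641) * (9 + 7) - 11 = -1280917973992393/104469967620675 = -12.26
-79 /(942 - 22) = -79 /920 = -0.09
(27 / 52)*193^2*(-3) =-3017169 / 52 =-58022.48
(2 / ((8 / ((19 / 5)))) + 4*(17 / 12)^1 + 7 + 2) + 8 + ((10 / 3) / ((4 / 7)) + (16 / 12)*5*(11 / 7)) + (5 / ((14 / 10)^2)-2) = 119003 / 2940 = 40.48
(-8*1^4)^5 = -32768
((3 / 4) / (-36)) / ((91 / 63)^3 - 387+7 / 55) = 13365 / 246253232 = 0.00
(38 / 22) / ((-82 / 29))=-551 / 902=-0.61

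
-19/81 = -0.23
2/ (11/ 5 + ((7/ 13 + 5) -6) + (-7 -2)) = -65/ 236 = -0.28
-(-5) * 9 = 45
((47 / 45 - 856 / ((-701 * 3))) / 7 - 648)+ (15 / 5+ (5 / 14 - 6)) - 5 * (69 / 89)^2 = -2285834755501 / 3498151230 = -653.44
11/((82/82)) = 11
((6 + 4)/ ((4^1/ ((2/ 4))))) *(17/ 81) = 85/ 324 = 0.26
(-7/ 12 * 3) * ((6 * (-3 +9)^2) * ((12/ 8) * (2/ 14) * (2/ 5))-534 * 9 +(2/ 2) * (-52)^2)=36461/ 10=3646.10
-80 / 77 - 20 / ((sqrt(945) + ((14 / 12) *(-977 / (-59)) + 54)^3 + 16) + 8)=-24461905330580535441520040240 / 23543434084695949985169886277 + 118078498653269760 *sqrt(105) / 305758884216830519287920601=-1.04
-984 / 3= -328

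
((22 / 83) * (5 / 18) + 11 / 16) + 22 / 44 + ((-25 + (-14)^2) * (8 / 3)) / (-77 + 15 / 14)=-60278969 / 12704976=-4.74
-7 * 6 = -42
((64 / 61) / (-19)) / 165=-64 / 191235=-0.00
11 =11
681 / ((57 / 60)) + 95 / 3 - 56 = 39473 / 57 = 692.51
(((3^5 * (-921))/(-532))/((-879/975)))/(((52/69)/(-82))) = 15828467175/311752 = 50772.62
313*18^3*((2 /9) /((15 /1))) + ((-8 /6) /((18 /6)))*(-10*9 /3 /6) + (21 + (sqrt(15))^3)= 15*sqrt(15) + 1217989 /45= 27124.52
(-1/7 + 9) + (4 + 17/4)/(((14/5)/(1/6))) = 1047/112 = 9.35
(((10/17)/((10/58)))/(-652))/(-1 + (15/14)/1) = -203/2771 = -0.07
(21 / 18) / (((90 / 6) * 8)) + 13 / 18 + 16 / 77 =52099 / 55440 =0.94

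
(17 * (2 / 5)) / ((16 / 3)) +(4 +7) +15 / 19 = 9929 / 760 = 13.06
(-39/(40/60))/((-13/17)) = 76.50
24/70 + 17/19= 823/665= 1.24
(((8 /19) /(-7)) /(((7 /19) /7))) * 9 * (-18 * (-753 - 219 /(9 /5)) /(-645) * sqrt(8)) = 755712 * sqrt(2) /1505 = 710.13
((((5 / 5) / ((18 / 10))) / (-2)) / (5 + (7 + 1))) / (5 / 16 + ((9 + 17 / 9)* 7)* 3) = -40 / 428649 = -0.00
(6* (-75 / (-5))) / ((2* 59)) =45 / 59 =0.76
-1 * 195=-195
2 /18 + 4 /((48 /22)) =35 /18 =1.94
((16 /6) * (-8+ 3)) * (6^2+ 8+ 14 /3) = -5840 /9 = -648.89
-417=-417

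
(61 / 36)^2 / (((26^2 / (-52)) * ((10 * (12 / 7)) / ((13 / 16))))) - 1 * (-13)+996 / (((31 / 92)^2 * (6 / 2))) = 7023360189953 / 2391275520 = 2937.08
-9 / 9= -1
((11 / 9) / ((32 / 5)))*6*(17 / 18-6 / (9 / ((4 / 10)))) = 671 / 864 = 0.78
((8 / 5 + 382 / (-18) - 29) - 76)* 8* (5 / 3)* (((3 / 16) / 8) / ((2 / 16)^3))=-179456 / 9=-19939.56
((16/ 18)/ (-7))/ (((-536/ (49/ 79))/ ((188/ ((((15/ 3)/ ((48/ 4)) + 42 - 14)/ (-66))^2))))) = 758016/ 5086573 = 0.15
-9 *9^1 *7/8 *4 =-567/2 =-283.50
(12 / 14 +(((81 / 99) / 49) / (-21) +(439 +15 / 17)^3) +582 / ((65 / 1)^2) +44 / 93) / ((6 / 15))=619944565070505647549 / 2913420840330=212789225.81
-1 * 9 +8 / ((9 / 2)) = -65 / 9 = -7.22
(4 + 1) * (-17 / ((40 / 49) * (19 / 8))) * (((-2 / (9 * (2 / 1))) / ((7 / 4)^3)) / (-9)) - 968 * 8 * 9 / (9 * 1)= -83427200 / 10773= -7744.10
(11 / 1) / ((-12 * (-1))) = 11 / 12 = 0.92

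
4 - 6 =-2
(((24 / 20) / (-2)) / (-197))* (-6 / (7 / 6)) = -108 / 6895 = -0.02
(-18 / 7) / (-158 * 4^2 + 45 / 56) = 0.00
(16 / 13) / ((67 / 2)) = 32 / 871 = 0.04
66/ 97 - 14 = -1292/ 97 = -13.32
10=10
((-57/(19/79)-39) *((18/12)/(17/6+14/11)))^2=746600976/73441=10166.00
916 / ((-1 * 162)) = -458 / 81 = -5.65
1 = 1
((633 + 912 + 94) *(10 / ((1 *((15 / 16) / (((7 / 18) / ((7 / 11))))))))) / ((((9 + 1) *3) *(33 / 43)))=563816 / 1215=464.05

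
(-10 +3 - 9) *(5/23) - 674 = -15582/23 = -677.48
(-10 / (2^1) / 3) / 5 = -1 / 3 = -0.33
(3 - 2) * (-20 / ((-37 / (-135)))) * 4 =-10800 / 37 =-291.89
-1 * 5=-5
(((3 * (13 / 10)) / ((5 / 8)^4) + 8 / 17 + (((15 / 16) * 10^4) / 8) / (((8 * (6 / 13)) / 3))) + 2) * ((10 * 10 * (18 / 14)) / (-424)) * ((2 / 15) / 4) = -19995632541 / 2018240000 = -9.91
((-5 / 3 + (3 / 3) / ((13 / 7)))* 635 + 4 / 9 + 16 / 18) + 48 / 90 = -139336 / 195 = -714.54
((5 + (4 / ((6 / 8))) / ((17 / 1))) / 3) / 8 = 271 / 1224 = 0.22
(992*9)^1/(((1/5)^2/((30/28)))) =1674000/7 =239142.86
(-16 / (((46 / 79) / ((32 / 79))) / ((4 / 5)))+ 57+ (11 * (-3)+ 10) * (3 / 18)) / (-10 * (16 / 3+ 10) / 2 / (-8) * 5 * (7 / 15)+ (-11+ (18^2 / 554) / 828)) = 50759142 / 13029505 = 3.90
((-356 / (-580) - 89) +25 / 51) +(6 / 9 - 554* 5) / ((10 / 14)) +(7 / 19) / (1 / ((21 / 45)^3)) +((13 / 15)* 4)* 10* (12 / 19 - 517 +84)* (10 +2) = -5811538639532 / 31613625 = -183830.19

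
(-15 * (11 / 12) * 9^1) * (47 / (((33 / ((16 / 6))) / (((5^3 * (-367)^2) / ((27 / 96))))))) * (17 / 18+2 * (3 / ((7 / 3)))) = -56087193380000 / 567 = -98919212310.41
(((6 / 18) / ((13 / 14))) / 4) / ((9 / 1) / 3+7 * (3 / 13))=7 / 360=0.02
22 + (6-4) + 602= 626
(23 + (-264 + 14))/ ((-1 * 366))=227/ 366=0.62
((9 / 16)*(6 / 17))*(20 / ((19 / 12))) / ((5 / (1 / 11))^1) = 162 / 3553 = 0.05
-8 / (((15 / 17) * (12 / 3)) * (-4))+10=317 / 30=10.57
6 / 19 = 0.32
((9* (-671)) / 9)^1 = -671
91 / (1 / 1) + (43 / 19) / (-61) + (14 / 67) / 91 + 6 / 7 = 648855482 / 7066423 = 91.82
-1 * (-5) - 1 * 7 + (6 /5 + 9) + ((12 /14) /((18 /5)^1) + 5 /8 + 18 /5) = 10637 /840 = 12.66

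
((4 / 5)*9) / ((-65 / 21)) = -756 / 325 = -2.33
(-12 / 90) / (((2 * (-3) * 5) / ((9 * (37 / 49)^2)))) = 1369 / 60025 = 0.02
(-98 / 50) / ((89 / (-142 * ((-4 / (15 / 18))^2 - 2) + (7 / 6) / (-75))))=65878687 / 1001250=65.80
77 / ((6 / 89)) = 6853 / 6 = 1142.17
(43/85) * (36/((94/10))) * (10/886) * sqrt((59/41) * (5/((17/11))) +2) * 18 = 139320 * sqrt(3233383)/246708029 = 1.02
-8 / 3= -2.67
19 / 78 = 0.24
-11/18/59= -11/1062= -0.01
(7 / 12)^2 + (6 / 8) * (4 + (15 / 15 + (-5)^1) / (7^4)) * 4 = 4264849 / 345744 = 12.34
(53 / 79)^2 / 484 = 2809 / 3020644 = 0.00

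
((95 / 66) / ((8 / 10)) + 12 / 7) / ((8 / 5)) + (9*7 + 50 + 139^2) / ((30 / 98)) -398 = 4663509013 / 73920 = 63088.60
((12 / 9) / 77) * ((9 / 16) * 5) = 15 / 308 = 0.05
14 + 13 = 27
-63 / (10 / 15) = -189 / 2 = -94.50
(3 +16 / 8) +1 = 6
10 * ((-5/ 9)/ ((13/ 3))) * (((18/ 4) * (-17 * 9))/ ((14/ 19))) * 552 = 60174900/ 91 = 661262.64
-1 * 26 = -26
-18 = -18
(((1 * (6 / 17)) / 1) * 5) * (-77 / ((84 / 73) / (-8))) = 16060 / 17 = 944.71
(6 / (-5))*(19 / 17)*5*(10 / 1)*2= -2280 / 17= -134.12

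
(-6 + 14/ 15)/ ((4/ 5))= -19/ 3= -6.33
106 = 106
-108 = -108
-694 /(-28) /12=347 /168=2.07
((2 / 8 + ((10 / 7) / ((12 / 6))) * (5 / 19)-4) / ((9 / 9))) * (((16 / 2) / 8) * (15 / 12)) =-9475 / 2128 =-4.45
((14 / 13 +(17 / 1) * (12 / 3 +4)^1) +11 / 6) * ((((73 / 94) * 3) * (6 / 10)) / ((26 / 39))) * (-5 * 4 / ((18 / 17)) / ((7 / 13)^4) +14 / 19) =-1818197998408 / 27873209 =-65231.03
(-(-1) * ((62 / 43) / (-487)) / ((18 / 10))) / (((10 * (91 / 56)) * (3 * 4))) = -62 / 7350291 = -0.00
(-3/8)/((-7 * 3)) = 1/56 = 0.02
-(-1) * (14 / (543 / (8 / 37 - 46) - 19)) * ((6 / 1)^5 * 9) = -1659740544 / 52277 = -31748.96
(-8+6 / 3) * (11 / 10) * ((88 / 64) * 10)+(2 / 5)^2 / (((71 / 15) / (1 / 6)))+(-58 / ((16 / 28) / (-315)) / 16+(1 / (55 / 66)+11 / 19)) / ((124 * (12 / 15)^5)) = -1137944854539 / 27406499840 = -41.52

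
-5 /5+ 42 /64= -11 /32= -0.34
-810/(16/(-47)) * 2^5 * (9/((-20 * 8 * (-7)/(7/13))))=34263/104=329.45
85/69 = 1.23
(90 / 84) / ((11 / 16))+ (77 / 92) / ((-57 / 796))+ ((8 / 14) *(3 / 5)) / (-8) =-10268773 / 1009470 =-10.17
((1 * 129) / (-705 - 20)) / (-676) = 129 / 490100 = 0.00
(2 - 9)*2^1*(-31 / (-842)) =-217 / 421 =-0.52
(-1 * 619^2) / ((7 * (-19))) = 383161 / 133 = 2880.91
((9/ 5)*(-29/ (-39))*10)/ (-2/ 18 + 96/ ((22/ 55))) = 0.06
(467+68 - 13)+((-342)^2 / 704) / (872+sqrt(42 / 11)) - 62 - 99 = 6042126673 / 16728364 - 29241 * sqrt(462) / 1472096032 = 361.19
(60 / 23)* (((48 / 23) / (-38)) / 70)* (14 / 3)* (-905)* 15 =1303200 / 10051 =129.66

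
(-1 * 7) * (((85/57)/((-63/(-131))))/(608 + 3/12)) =-44540/1248129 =-0.04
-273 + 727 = 454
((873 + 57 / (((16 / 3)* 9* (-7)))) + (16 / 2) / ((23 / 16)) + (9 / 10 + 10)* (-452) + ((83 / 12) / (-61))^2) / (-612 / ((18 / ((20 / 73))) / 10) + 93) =31868632126967 / 1186180380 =26866.60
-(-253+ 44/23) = 5775/23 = 251.09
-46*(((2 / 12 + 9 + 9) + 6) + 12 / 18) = -1142.33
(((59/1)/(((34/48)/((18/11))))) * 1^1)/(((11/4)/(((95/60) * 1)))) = 161424/2057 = 78.48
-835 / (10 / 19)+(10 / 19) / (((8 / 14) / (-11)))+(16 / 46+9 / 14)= -9762131 / 6118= -1595.64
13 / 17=0.76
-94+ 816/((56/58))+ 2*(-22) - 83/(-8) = 40181/56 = 717.52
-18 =-18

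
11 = 11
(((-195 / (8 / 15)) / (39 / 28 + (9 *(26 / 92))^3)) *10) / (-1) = 63876750 / 311803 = 204.86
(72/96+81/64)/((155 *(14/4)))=129/34720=0.00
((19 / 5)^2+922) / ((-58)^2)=0.28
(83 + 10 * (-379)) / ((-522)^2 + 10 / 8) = -14828 / 1089941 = -0.01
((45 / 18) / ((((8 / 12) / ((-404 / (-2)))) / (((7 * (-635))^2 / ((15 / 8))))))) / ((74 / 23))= 91795784150 / 37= 2480967139.19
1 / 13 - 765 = -9944 / 13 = -764.92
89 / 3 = 29.67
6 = 6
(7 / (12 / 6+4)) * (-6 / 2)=-7 / 2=-3.50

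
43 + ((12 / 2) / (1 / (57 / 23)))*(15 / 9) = 1559 / 23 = 67.78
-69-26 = -95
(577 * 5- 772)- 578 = 1535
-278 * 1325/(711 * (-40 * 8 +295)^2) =-14734/17775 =-0.83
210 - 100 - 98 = 12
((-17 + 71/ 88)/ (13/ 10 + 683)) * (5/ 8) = -11875/ 802912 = -0.01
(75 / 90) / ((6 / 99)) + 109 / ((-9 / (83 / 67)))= -1.25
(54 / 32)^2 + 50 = 13529 / 256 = 52.85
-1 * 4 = -4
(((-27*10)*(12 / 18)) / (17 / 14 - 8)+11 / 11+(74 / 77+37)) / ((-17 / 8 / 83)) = -63616512 / 24871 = -2557.86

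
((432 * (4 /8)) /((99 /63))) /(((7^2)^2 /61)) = 3.49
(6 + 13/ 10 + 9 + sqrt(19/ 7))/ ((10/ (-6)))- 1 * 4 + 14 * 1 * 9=5611/ 50- 3 * sqrt(133)/ 35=111.23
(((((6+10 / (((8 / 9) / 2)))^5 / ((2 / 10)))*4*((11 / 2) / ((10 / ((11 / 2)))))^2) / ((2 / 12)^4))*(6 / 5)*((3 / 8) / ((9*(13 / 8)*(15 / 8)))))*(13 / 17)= 55965431053.29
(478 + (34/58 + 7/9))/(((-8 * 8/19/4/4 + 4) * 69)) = 1188583/648324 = 1.83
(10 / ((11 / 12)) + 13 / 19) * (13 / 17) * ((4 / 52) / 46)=2423 / 163438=0.01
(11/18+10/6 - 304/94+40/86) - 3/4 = -90301/72756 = -1.24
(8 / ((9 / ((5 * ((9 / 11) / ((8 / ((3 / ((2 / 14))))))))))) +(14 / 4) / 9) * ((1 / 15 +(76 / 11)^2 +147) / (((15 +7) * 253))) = 347732161 / 1000126710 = 0.35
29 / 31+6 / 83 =1.01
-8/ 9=-0.89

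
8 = 8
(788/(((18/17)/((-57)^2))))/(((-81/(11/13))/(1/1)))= -26597758/1053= -25259.03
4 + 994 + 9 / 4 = 4001 / 4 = 1000.25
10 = 10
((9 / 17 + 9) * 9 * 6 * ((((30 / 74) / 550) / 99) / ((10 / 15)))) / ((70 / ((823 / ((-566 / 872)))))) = -392378418 / 3769298225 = -0.10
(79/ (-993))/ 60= -79/ 59580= -0.00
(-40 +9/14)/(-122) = 0.32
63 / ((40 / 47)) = 74.02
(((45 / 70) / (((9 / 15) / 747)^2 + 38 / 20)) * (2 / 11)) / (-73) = -27900450 / 33108235237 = -0.00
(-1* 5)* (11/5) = -11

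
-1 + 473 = 472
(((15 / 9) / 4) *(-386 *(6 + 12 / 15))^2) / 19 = 43059844 / 285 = 151087.17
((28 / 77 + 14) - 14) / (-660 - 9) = -4 / 7359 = -0.00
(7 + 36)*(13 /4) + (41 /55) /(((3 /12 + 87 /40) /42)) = 152.66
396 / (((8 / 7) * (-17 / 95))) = -65835 / 34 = -1936.32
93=93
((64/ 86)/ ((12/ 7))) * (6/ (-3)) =-112/ 129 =-0.87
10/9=1.11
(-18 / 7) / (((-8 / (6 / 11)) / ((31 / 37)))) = 837 / 5698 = 0.15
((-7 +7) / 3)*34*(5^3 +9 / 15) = 0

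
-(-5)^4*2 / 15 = -250 / 3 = -83.33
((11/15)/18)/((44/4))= 1/270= 0.00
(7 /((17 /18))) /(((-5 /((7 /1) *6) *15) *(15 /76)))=-44688 /2125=-21.03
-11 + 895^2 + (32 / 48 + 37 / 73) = 801015.17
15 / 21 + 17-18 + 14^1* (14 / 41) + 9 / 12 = 6021 / 1148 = 5.24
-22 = -22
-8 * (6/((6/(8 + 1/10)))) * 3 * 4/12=-324/5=-64.80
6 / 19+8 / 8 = 25 / 19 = 1.32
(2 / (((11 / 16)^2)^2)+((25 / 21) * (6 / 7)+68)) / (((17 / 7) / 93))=5202270270 / 1742279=2985.90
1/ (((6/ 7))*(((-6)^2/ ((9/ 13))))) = 7/ 312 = 0.02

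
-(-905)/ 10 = 181/ 2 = 90.50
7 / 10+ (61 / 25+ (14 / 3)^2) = 24.92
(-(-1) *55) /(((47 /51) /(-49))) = -137445 /47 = -2924.36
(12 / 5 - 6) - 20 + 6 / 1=-88 / 5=-17.60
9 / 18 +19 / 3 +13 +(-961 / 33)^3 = -1773581861 / 71874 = -24676.26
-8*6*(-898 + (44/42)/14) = 2111920/49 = 43100.41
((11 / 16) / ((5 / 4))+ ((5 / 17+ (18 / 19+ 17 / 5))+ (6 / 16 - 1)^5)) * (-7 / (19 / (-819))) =1546122616857 / 1005486080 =1537.69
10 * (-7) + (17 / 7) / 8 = -3903 / 56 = -69.70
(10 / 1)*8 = 80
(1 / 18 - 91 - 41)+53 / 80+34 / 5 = -89627 / 720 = -124.48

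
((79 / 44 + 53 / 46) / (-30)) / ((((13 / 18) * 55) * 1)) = -8949 / 3617900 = -0.00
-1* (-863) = 863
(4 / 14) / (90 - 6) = 1 / 294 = 0.00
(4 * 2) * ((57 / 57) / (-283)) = -8 / 283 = -0.03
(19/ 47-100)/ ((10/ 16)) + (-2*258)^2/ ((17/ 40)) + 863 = 2505617469/ 3995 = 627188.35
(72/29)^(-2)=0.16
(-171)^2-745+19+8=28523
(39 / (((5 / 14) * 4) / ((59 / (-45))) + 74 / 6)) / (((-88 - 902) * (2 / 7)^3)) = -1841567 / 12259280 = -0.15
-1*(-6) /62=3 /31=0.10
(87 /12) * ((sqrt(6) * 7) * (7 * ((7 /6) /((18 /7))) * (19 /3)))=1322951 * sqrt(6) /1296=2500.43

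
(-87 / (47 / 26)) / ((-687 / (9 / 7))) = 6786 / 75341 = 0.09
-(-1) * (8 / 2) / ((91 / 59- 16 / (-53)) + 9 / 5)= 31270 / 28489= 1.10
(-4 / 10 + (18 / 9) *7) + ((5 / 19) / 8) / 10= 20677 / 1520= 13.60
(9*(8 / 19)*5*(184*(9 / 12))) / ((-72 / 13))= -8970 / 19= -472.11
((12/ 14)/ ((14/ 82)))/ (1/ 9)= 2214/ 49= 45.18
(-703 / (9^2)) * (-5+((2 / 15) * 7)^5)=2291112853 / 61509375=37.25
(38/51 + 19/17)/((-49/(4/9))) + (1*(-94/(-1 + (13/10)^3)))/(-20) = 1670680/427329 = 3.91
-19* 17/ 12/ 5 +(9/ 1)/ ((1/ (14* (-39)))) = -295163/ 60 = -4919.38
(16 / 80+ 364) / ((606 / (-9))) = -5463 / 1010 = -5.41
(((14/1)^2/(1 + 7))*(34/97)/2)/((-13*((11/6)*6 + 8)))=-833/47918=-0.02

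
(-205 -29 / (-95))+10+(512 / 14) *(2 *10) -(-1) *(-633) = -64017 / 665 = -96.27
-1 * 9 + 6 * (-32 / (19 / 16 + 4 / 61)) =-198399 / 1223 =-162.22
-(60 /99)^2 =-400 /1089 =-0.37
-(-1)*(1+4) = 5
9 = 9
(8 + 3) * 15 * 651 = 107415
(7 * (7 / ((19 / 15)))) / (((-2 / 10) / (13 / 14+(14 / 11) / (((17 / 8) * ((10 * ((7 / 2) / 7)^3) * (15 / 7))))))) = -1583603 / 7106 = -222.85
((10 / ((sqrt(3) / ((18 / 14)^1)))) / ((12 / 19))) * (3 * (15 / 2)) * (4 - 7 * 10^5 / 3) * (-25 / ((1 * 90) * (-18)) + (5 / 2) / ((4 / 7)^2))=-1652912288875 * sqrt(3) / 6048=-473367735.58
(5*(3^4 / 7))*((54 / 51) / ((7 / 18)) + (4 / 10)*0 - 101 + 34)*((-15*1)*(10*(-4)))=-1858707000 / 833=-2231340.94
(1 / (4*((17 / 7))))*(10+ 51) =427 / 68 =6.28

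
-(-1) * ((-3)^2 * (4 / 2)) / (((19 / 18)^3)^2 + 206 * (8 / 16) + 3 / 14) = 4285540224 / 24903153007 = 0.17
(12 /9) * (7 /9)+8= 244 /27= 9.04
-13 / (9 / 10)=-130 / 9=-14.44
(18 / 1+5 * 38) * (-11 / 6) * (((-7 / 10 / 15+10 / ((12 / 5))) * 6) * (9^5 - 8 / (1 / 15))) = -13887443856 / 25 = -555497754.24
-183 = -183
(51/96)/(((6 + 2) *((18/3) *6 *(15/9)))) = 17/15360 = 0.00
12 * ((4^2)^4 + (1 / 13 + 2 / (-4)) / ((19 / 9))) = 786429.60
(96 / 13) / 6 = 16 / 13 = 1.23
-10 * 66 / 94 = -330 / 47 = -7.02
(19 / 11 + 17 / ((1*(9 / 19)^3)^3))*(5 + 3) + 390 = 484461717689522 / 4261625379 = 113680.03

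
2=2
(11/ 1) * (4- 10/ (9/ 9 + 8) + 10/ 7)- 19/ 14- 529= -60841/ 126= -482.87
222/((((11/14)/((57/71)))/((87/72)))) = 428127/1562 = 274.09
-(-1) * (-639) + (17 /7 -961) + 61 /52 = -581089 /364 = -1596.40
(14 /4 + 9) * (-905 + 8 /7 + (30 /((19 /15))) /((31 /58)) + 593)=-13737050 /4123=-3331.81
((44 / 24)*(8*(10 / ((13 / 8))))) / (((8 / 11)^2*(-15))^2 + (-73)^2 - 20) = 51536320 / 3067376091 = 0.02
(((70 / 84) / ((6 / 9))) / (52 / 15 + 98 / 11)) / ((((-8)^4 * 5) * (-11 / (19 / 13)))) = -285 / 434929664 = -0.00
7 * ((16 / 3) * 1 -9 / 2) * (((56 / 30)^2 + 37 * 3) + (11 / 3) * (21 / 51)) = 1552873 / 2295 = 676.63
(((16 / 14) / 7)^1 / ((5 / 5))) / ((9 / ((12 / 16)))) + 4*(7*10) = 41162 / 147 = 280.01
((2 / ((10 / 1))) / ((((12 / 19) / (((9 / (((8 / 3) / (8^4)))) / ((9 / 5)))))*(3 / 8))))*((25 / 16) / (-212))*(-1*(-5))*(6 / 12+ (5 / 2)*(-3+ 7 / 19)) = 77000 / 53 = 1452.83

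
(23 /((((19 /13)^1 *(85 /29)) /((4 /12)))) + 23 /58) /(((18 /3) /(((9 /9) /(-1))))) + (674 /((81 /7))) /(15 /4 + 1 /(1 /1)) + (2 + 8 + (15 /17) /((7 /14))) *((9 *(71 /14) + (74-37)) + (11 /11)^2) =105789643201 /106221780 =995.93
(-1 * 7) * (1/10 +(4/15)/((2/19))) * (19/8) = -10507/240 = -43.78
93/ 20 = 4.65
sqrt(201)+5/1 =5+sqrt(201) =19.18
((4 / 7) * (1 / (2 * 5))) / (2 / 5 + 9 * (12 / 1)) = 1 / 1897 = 0.00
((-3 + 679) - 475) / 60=67 / 20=3.35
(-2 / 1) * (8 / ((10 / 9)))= -72 / 5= -14.40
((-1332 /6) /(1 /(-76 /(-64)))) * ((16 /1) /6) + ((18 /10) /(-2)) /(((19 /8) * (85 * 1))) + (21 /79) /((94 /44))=-21074082943 /29982475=-702.88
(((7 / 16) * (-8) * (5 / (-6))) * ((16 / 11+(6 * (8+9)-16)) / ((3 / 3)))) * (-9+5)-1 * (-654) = -12088 / 33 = -366.30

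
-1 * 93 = -93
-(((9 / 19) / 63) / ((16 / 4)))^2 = -1 / 283024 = -0.00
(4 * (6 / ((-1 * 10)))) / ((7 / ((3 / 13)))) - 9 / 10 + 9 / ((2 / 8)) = 31869 / 910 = 35.02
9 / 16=0.56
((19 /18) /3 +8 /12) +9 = 541 /54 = 10.02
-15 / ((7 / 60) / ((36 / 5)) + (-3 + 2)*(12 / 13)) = 84240 / 5093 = 16.54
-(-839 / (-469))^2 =-703921 / 219961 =-3.20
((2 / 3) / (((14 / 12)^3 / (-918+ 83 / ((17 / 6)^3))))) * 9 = -5821898976 / 1685159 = -3454.81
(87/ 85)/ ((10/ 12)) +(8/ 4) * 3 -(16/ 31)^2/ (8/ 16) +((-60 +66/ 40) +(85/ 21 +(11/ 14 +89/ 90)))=-673886363/ 14703300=-45.83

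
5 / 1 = 5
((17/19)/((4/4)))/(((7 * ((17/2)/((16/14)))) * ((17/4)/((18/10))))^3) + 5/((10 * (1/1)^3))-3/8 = 396732824782183/3173850367667000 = 0.13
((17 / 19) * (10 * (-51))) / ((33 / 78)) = -225420 / 209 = -1078.56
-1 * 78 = -78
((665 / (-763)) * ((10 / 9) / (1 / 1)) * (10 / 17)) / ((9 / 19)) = -1.20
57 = 57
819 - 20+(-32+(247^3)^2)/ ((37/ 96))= 21799822255104475/ 37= 589184385273093.92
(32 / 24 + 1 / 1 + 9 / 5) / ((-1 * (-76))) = 31 / 570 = 0.05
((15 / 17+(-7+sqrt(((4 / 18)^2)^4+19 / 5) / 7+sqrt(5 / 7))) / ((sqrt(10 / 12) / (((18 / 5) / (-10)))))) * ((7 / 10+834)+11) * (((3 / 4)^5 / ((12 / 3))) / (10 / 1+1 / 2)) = -6165153 * sqrt(42) / 25088000 - 2819 * sqrt(4907333874) / 376320000+80146989 * sqrt(30) / 38080000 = 9.41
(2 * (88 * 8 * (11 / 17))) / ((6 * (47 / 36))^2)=557568 / 37553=14.85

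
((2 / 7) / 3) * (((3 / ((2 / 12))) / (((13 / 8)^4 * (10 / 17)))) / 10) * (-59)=-12324864 / 4998175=-2.47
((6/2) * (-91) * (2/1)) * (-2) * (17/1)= 18564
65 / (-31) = -65 / 31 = -2.10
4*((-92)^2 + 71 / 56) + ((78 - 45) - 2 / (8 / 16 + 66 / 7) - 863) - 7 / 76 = 2442559963 / 73948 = 33030.78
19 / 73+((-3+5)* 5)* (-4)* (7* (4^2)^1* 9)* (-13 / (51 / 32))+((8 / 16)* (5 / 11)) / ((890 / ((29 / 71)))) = 113479348854737 / 345042676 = 328884.97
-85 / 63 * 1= -85 / 63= -1.35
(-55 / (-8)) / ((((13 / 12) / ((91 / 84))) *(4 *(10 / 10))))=55 / 32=1.72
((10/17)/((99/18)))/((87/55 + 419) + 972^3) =25/214659747031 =0.00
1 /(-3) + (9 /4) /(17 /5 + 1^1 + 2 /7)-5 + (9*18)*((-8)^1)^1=-2560079 /1968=-1300.85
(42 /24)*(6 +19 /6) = 385 /24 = 16.04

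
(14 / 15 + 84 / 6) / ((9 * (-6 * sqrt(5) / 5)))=-112 * sqrt(5) / 405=-0.62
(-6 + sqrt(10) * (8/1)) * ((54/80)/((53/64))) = -1296/265 + 1728 * sqrt(10)/265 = 15.73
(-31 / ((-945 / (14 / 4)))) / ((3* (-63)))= -31 / 51030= -0.00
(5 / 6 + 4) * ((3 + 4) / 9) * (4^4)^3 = 1702887424 / 27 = 63069904.59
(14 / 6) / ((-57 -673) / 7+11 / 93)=-1519 / 67813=-0.02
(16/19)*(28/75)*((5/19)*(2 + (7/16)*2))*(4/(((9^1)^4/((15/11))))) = 5152/26053731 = 0.00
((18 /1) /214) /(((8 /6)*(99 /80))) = 60 /1177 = 0.05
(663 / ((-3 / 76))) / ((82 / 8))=-67184 / 41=-1638.63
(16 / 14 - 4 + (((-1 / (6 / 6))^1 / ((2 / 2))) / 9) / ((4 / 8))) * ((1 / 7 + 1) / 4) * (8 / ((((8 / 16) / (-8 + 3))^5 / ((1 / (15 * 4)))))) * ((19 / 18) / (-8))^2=21885625 / 107163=204.23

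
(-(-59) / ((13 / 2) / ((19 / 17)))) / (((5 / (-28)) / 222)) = -13936272 / 1105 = -12612.01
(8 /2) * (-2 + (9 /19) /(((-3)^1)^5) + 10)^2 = 67338436 /263169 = 255.88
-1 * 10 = -10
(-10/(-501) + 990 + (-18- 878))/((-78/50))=-1177600/19539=-60.27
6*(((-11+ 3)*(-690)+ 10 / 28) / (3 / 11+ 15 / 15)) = 26024.54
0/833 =0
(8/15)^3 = 512/3375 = 0.15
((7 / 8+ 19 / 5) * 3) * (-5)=-561 / 8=-70.12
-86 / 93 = -0.92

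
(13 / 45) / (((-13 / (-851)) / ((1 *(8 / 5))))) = 6808 / 225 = 30.26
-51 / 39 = -17 / 13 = -1.31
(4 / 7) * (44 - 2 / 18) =1580 / 63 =25.08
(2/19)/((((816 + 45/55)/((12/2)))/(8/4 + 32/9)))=440/102429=0.00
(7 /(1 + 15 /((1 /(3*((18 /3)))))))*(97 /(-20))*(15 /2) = -2037 /2168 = -0.94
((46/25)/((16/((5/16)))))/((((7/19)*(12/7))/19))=8303/7680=1.08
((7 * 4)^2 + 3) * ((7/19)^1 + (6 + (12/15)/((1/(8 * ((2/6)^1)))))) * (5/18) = 1906901/1026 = 1858.58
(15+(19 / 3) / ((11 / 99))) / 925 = 72 / 925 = 0.08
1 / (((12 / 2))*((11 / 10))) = 0.15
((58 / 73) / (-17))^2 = 3364 / 1540081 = 0.00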